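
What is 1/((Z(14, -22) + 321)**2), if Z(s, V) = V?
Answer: 1/89401 ≈ 1.1186e-5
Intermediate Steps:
1/((Z(14, -22) + 321)**2) = 1/((-22 + 321)**2) = 1/(299**2) = 1/89401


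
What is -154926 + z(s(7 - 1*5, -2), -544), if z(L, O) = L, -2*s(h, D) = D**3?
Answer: -154922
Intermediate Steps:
s(h, D) = -D**3/2
-154926 + z(s(7 - 1*5, -2), -544) = -154926 - 1/2*(-2)**3 = -154926 - 1/2*(-8) = -154926 + 4 = -154922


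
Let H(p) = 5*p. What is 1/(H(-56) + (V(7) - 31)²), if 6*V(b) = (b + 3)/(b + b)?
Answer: 1764/1188289 ≈ 0.0014845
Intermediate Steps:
V(b) = (3 + b)/(12*b) (V(b) = ((b + 3)/(b + b))/6 = ((3 + b)/((2*b)))/6 = ((3 + b)*(1/(2*b)))/6 = ((3 + b)/(2*b))/6 = (3 + b)/(12*b))
1/(H(-56) + (V(7) - 31)²) = 1/(5*(-56) + ((1/12)*(3 + 7)/7 - 31)²) = 1/(-280 + ((1/12)*(⅐)*10 - 31)²) = 1/(-280 + (5/42 - 31)²) = 1/(-280 + (-1297/42)²) = 1/(-280 + 1682209/1764) = 1/(1188289/1764) = 1764/1188289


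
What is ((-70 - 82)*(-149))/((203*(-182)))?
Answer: -11324/18473 ≈ -0.61300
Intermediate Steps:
((-70 - 82)*(-149))/((203*(-182))) = -152*(-149)/(-36946) = 22648*(-1/36946) = -11324/18473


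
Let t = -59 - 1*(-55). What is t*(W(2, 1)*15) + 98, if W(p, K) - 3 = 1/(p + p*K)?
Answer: -97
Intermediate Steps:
W(p, K) = 3 + 1/(p + K*p) (W(p, K) = 3 + 1/(p + p*K) = 3 + 1/(p + K*p))
t = -4 (t = -59 + 55 = -4)
t*(W(2, 1)*15) + 98 = -4*(1 + 3*2 + 3*1*2)/(2*(1 + 1))*15 + 98 = -4*(1/2)*(1 + 6 + 6)/2*15 + 98 = -4*(1/2)*(1/2)*13*15 + 98 = -13*15 + 98 = -4*195/4 + 98 = -195 + 98 = -97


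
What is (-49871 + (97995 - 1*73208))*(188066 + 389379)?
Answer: -14484630380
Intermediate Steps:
(-49871 + (97995 - 1*73208))*(188066 + 389379) = (-49871 + (97995 - 73208))*577445 = (-49871 + 24787)*577445 = -25084*577445 = -14484630380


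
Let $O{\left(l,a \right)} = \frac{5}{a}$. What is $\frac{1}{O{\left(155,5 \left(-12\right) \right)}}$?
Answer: $-12$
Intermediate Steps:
$\frac{1}{O{\left(155,5 \left(-12\right) \right)}} = \frac{1}{5 \frac{1}{5 \left(-12\right)}} = \frac{1}{5 \frac{1}{-60}} = \frac{1}{5 \left(- \frac{1}{60}\right)} = \frac{1}{- \frac{1}{12}} = -12$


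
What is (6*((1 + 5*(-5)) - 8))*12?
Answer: -2304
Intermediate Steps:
(6*((1 + 5*(-5)) - 8))*12 = (6*((1 - 25) - 8))*12 = (6*(-24 - 8))*12 = (6*(-32))*12 = -192*12 = -2304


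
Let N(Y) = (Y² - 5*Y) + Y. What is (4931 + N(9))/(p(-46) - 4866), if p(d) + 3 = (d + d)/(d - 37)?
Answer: -413008/404035 ≈ -1.0222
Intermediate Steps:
N(Y) = Y² - 4*Y
p(d) = -3 + 2*d/(-37 + d) (p(d) = -3 + (d + d)/(d - 37) = -3 + (2*d)/(-37 + d) = -3 + 2*d/(-37 + d))
(4931 + N(9))/(p(-46) - 4866) = (4931 + 9*(-4 + 9))/((111 - 1*(-46))/(-37 - 46) - 4866) = (4931 + 9*5)/((111 + 46)/(-83) - 4866) = (4931 + 45)/(-1/83*157 - 4866) = 4976/(-157/83 - 4866) = 4976/(-404035/83) = 4976*(-83/404035) = -413008/404035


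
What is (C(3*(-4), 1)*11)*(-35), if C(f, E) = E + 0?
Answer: -385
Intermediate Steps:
C(f, E) = E
(C(3*(-4), 1)*11)*(-35) = (1*11)*(-35) = 11*(-35) = -385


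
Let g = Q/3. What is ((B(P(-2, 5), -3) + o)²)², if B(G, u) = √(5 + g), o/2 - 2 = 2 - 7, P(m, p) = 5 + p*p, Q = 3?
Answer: (6 - √6)⁴ ≈ 158.91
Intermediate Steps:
P(m, p) = 5 + p²
g = 1 (g = 3/3 = 3*(⅓) = 1)
o = -6 (o = 4 + 2*(2 - 7) = 4 + 2*(-5) = 4 - 10 = -6)
B(G, u) = √6 (B(G, u) = √(5 + 1) = √6)
((B(P(-2, 5), -3) + o)²)² = ((√6 - 6)²)² = ((-6 + √6)²)² = (-6 + √6)⁴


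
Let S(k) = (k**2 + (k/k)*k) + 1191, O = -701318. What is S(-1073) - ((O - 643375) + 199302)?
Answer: 2296838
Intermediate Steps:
S(k) = 1191 + k + k**2 (S(k) = (k**2 + 1*k) + 1191 = (k**2 + k) + 1191 = (k + k**2) + 1191 = 1191 + k + k**2)
S(-1073) - ((O - 643375) + 199302) = (1191 - 1073 + (-1073)**2) - ((-701318 - 643375) + 199302) = (1191 - 1073 + 1151329) - (-1344693 + 199302) = 1151447 - 1*(-1145391) = 1151447 + 1145391 = 2296838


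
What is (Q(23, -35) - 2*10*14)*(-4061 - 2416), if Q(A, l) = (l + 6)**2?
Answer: -3633597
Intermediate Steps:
Q(A, l) = (6 + l)**2
(Q(23, -35) - 2*10*14)*(-4061 - 2416) = ((6 - 35)**2 - 2*10*14)*(-4061 - 2416) = ((-29)**2 - 20*14)*(-6477) = (841 - 280)*(-6477) = 561*(-6477) = -3633597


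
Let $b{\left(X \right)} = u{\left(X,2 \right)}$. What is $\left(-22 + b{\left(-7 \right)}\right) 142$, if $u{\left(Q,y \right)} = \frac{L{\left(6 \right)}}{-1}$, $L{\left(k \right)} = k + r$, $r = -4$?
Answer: $-3408$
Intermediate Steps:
$L{\left(k \right)} = -4 + k$ ($L{\left(k \right)} = k - 4 = -4 + k$)
$u{\left(Q,y \right)} = -2$ ($u{\left(Q,y \right)} = \frac{-4 + 6}{-1} = 2 \left(-1\right) = -2$)
$b{\left(X \right)} = -2$
$\left(-22 + b{\left(-7 \right)}\right) 142 = \left(-22 - 2\right) 142 = \left(-24\right) 142 = -3408$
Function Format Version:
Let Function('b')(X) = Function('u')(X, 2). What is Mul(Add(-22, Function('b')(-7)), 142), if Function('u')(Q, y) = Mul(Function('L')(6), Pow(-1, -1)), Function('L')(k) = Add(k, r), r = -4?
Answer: -3408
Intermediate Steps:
Function('L')(k) = Add(-4, k) (Function('L')(k) = Add(k, -4) = Add(-4, k))
Function('u')(Q, y) = -2 (Function('u')(Q, y) = Mul(Add(-4, 6), Pow(-1, -1)) = Mul(2, -1) = -2)
Function('b')(X) = -2
Mul(Add(-22, Function('b')(-7)), 142) = Mul(Add(-22, -2), 142) = Mul(-24, 142) = -3408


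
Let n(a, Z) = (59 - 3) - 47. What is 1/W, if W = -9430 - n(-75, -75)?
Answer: -1/9439 ≈ -0.00010594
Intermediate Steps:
n(a, Z) = 9 (n(a, Z) = 56 - 47 = 9)
W = -9439 (W = -9430 - 1*9 = -9430 - 9 = -9439)
1/W = 1/(-9439) = -1/9439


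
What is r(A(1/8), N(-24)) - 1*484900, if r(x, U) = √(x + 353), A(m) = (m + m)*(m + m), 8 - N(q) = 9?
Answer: -484900 + √5649/4 ≈ -4.8488e+5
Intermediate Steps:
N(q) = -1 (N(q) = 8 - 1*9 = 8 - 9 = -1)
A(m) = 4*m² (A(m) = (2*m)*(2*m) = 4*m²)
r(x, U) = √(353 + x)
r(A(1/8), N(-24)) - 1*484900 = √(353 + 4*(1/8)²) - 1*484900 = √(353 + 4*(⅛)²) - 484900 = √(353 + 4*(1/64)) - 484900 = √(353 + 1/16) - 484900 = √(5649/16) - 484900 = √5649/4 - 484900 = -484900 + √5649/4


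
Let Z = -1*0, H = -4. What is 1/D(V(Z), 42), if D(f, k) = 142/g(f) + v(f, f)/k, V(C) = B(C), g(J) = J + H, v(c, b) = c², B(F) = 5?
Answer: 42/5989 ≈ 0.0070129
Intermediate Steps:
Z = 0
g(J) = -4 + J (g(J) = J - 4 = -4 + J)
V(C) = 5
D(f, k) = 142/(-4 + f) + f²/k
1/D(V(Z), 42) = 1/((142*42 + 5²*(-4 + 5))/(42*(-4 + 5))) = 1/((1/42)*(5964 + 25*1)/1) = 1/((1/42)*1*(5964 + 25)) = 1/((1/42)*1*5989) = 1/(5989/42) = 42/5989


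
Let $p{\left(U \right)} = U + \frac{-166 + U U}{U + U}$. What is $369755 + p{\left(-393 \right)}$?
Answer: $\frac{290164249}{786} \approx 3.6917 \cdot 10^{5}$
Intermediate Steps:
$p{\left(U \right)} = U + \frac{-166 + U^{2}}{2 U}$
$369755 + p{\left(-393 \right)} = 369755 + \left(- \frac{83}{-393} + \frac{3}{2} \left(-393\right)\right) = 369755 - \frac{463181}{786} = \frac{290164249}{786}$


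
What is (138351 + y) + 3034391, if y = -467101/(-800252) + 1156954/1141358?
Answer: 1448950790488925919/456687011108 ≈ 3.1727e+6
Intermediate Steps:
y = 729492107783/456687011108 (y = -467101*(-1/800252) + 1156954*(1/1141358) = 467101/800252 + 578477/570679 = 729492107783/456687011108 ≈ 1.5974)
(138351 + y) + 3034391 = (138351 + 729492107783/456687011108) + 3034391 = 63183834165910691/456687011108 + 3034391 = 1448950790488925919/456687011108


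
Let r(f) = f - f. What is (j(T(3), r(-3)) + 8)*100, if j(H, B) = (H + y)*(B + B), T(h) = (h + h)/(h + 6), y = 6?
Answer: 800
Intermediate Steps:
r(f) = 0
T(h) = 2*h/(6 + h) (T(h) = (2*h)/(6 + h) = 2*h/(6 + h))
j(H, B) = 2*B*(6 + H) (j(H, B) = (H + 6)*(B + B) = (6 + H)*(2*B) = 2*B*(6 + H))
(j(T(3), r(-3)) + 8)*100 = (2*0*(6 + 2*3/(6 + 3)) + 8)*100 = (2*0*(6 + 2*3/9) + 8)*100 = (2*0*(6 + 2*3*(⅑)) + 8)*100 = (2*0*(6 + ⅔) + 8)*100 = (2*0*(20/3) + 8)*100 = (0 + 8)*100 = 8*100 = 800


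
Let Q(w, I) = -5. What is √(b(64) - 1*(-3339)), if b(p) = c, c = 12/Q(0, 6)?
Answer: √83415/5 ≈ 57.763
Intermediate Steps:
c = -12/5 (c = 12/(-5) = 12*(-⅕) = -12/5 ≈ -2.4000)
b(p) = -12/5
√(b(64) - 1*(-3339)) = √(-12/5 - 1*(-3339)) = √(-12/5 + 3339) = √(16683/5) = √83415/5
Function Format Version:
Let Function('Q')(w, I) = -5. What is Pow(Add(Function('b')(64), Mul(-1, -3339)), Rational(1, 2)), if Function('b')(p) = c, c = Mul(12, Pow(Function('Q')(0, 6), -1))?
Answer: Mul(Rational(1, 5), Pow(83415, Rational(1, 2))) ≈ 57.763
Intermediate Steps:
c = Rational(-12, 5) (c = Mul(12, Pow(-5, -1)) = Mul(12, Rational(-1, 5)) = Rational(-12, 5) ≈ -2.4000)
Function('b')(p) = Rational(-12, 5)
Pow(Add(Function('b')(64), Mul(-1, -3339)), Rational(1, 2)) = Pow(Add(Rational(-12, 5), Mul(-1, -3339)), Rational(1, 2)) = Pow(Add(Rational(-12, 5), 3339), Rational(1, 2)) = Pow(Rational(16683, 5), Rational(1, 2)) = Mul(Rational(1, 5), Pow(83415, Rational(1, 2)))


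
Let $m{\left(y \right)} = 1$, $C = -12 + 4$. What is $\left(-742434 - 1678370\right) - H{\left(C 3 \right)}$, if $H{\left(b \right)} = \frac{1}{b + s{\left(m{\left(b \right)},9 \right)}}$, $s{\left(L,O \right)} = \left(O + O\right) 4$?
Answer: $- \frac{116198593}{48} \approx -2.4208 \cdot 10^{6}$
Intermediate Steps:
$C = -8$
$s{\left(L,O \right)} = 8 O$ ($s{\left(L,O \right)} = 2 O 4 = 8 O$)
$H{\left(b \right)} = \frac{1}{72 + b}$ ($H{\left(b \right)} = \frac{1}{b + 8 \cdot 9} = \frac{1}{b + 72} = \frac{1}{72 + b}$)
$\left(-742434 - 1678370\right) - H{\left(C 3 \right)} = \left(-742434 - 1678370\right) - \frac{1}{72 - 24} = -2420804 - \frac{1}{72 - 24} = -2420804 - \frac{1}{48} = - \frac{116198593}{48}$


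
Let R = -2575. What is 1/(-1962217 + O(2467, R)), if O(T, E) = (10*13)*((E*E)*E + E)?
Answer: -1/2219604015717 ≈ -4.5053e-13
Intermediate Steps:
O(T, E) = 130*E + 130*E³ (O(T, E) = 130*(E²*E + E) = 130*(E³ + E) = 130*(E + E³) = 130*E + 130*E³)
1/(-1962217 + O(2467, R)) = 1/(-1962217 + 130*(-2575)*(1 + (-2575)²)) = 1/(-1962217 + 130*(-2575)*(1 + 6630625)) = 1/(-1962217 + 130*(-2575)*6630626) = 1/(-1962217 - 2219602053500) = 1/(-2219604015717) = -1/2219604015717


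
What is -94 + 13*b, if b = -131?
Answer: -1797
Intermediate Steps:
-94 + 13*b = -94 + 13*(-131) = -94 - 1703 = -1797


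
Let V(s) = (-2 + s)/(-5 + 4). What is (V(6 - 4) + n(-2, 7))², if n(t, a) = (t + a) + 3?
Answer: 64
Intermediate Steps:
n(t, a) = 3 + a + t (n(t, a) = (a + t) + 3 = 3 + a + t)
V(s) = 2 - s (V(s) = (-2 + s)/(-1) = (-2 + s)*(-1) = 2 - s)
(V(6 - 4) + n(-2, 7))² = ((2 - (6 - 4)) + (3 + 7 - 2))² = ((2 - 1*2) + 8)² = ((2 - 2) + 8)² = (0 + 8)² = 8² = 64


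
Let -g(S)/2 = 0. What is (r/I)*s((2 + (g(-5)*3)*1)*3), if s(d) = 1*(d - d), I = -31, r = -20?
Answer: 0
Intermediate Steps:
g(S) = 0 (g(S) = -2*0 = 0)
s(d) = 0 (s(d) = 1*0 = 0)
(r/I)*s((2 + (g(-5)*3)*1)*3) = (-20/(-31))*0 = -1/31*(-20)*0 = (20/31)*0 = 0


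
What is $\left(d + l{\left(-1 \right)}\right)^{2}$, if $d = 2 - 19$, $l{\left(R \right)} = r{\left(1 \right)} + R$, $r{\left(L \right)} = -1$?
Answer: $361$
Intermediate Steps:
$l{\left(R \right)} = -1 + R$
$d = -17$
$\left(d + l{\left(-1 \right)}\right)^{2} = \left(-17 - 2\right)^{2} = \left(-19\right)^{2} = 361$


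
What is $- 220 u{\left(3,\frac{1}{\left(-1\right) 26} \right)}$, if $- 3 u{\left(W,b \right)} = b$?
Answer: $- \frac{110}{39} \approx -2.8205$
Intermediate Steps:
$u{\left(W,b \right)} = - \frac{b}{3}$
$- 220 u{\left(3,\frac{1}{\left(-1\right) 26} \right)} = - 220 \left(- \frac{1}{3 \left(\left(-1\right) 26\right)}\right) = - 220 \left(- \frac{1}{3 \left(-26\right)}\right) = - 220 \left(\left(- \frac{1}{3}\right) \left(- \frac{1}{26}\right)\right) = \left(-220\right) \frac{1}{78} = - \frac{110}{39}$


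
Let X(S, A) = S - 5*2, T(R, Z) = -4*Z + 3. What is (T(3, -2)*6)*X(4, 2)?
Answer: -396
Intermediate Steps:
T(R, Z) = 3 - 4*Z
X(S, A) = -10 + S (X(S, A) = S - 10 = -10 + S)
(T(3, -2)*6)*X(4, 2) = ((3 - 4*(-2))*6)*(-10 + 4) = ((3 + 8)*6)*(-6) = (11*6)*(-6) = 66*(-6) = -396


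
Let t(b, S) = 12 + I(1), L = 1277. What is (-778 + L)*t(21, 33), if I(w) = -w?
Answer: 5489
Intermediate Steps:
t(b, S) = 11 (t(b, S) = 12 - 1*1 = 12 - 1 = 11)
(-778 + L)*t(21, 33) = (-778 + 1277)*11 = 499*11 = 5489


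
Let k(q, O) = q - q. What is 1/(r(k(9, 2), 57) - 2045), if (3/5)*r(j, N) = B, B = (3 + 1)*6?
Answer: -1/2005 ≈ -0.00049875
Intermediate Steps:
B = 24 (B = 4*6 = 24)
k(q, O) = 0
r(j, N) = 40 (r(j, N) = (5/3)*24 = 40)
1/(r(k(9, 2), 57) - 2045) = 1/(40 - 2045) = 1/(-2005) = -1/2005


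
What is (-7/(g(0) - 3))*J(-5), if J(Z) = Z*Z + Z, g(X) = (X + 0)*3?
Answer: 140/3 ≈ 46.667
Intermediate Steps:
g(X) = 3*X (g(X) = X*3 = 3*X)
J(Z) = Z + Z² (J(Z) = Z² + Z = Z + Z²)
(-7/(g(0) - 3))*J(-5) = (-7/(3*0 - 3))*(-5*(1 - 5)) = (-7/(0 - 3))*(-5*(-4)) = (-7/(-3))*20 = -⅓*(-7)*20 = (7/3)*20 = 140/3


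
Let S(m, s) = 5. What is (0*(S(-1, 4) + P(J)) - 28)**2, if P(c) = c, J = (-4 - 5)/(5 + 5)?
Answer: 784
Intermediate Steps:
J = -9/10 ≈ -0.90000
(0*(S(-1, 4) + P(J)) - 28)**2 = (0*(5 - 9/10) - 28)**2 = (0*(41/10) - 28)**2 = (0 - 28)**2 = (-28)**2 = 784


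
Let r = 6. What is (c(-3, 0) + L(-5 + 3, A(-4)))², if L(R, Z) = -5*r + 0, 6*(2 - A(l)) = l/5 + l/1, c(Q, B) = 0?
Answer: 900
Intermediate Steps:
A(l) = 2 - l/5 (A(l) = 2 - (l/5 + l/1)/6 = 2 - (l*(⅕) + l*1)/6 = 2 - (l/5 + l)/6 = 2 - l/5)
L(R, Z) = -30 (L(R, Z) = -5*6 + 0 = -30 + 0 = -30)
(c(-3, 0) + L(-5 + 3, A(-4)))² = (0 - 30)² = (-30)² = 900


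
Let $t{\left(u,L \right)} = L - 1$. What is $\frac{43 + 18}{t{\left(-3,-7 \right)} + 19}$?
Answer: $\frac{61}{11} \approx 5.5455$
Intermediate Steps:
$t{\left(u,L \right)} = -1 + L$
$\frac{43 + 18}{t{\left(-3,-7 \right)} + 19} = \frac{43 + 18}{\left(-1 - 7\right) + 19} = \frac{61}{-8 + 19} = \frac{61}{11}$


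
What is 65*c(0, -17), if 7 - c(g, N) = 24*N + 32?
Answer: 24895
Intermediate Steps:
c(g, N) = -25 - 24*N (c(g, N) = 7 - (24*N + 32) = 7 - (32 + 24*N) = 7 + (-32 - 24*N) = -25 - 24*N)
65*c(0, -17) = 65*(-25 - 24*(-17)) = 65*(-25 + 408) = 65*383 = 24895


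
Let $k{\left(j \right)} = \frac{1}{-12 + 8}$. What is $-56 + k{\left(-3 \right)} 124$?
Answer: $-87$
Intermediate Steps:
$k{\left(j \right)} = - \frac{1}{4}$ ($k{\left(j \right)} = \frac{1}{-4} = - \frac{1}{4}$)
$-56 + k{\left(-3 \right)} 124 = -56 - 31 = -87$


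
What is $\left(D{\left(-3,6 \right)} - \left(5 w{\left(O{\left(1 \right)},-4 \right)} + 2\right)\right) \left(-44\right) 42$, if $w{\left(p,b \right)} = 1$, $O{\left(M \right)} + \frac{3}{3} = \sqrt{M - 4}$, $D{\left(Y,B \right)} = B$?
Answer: $1848$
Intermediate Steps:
$O{\left(M \right)} = -1 + \sqrt{-4 + M}$ ($O{\left(M \right)} = -1 + \sqrt{M - 4} = -1 + \sqrt{-4 + M}$)
$\left(D{\left(-3,6 \right)} - \left(5 w{\left(O{\left(1 \right)},-4 \right)} + 2\right)\right) \left(-44\right) 42 = \left(6 - \left(5 \cdot 1 + 2\right)\right) \left(-44\right) 42 = \left(6 - \left(5 + 2\right)\right) \left(-44\right) 42 = \left(6 - 7\right) \left(-44\right) 42 = \left(-1\right) \left(-44\right) 42 = 44 \cdot 42 = 1848$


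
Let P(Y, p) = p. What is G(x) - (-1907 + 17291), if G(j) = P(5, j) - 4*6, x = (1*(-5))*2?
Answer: -15418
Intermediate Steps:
x = -10 (x = -5*2 = -10)
G(j) = -24 + j (G(j) = j - 4*6 = j - 24 = -24 + j)
G(x) - (-1907 + 17291) = (-24 - 10) - (-1907 + 17291) = -34 - 1*15384 = -34 - 15384 = -15418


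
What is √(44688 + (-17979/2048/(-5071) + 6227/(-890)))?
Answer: √4385188578399530/313280 ≈ 211.38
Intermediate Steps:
√(44688 + (-17979/2048/(-5071) + 6227/(-890))) = √(44688 + (-17979*1/2048*(-1/5071) + 6227*(-1/890))) = √(44688 + (-17979/2048*(-1/5071) - 6227/890)) = √(44688 + (39/22528 - 6227/890)) = √(44688 - 70123573/10024960) = √(447925288907/10024960) = √4385188578399530/313280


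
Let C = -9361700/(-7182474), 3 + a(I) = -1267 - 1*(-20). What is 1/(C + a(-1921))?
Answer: -3591237/4484365400 ≈ -0.00080083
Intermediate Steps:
a(I) = -1250 (a(I) = -3 + (-1267 - 1*(-20)) = -3 + (-1267 + 20) = -3 - 1247 = -1250)
C = 4680850/3591237 (C = -9361700*(-1/7182474) = 4680850/3591237 ≈ 1.3034)
1/(C + a(-1921)) = 1/(4680850/3591237 - 1250) = 1/(-4484365400/3591237) = -3591237/4484365400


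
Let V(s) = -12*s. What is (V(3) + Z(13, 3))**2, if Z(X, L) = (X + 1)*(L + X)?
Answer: 35344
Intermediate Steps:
Z(X, L) = (1 + X)*(L + X)
(V(3) + Z(13, 3))**2 = (-12*3 + (3 + 13 + 13**2 + 3*13))**2 = (-36 + (3 + 13 + 169 + 39))**2 = (-36 + 224)**2 = 188**2 = 35344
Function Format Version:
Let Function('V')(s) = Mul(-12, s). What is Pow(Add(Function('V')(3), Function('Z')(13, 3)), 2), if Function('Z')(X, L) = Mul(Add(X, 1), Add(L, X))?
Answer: 35344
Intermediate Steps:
Function('Z')(X, L) = Mul(Add(1, X), Add(L, X))
Pow(Add(Function('V')(3), Function('Z')(13, 3)), 2) = Pow(Add(Mul(-12, 3), Add(3, 13, Pow(13, 2), Mul(3, 13))), 2) = Pow(Add(-36, Add(3, 13, 169, 39)), 2) = Pow(Add(-36, 224), 2) = Pow(188, 2) = 35344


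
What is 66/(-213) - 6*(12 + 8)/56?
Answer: -1219/497 ≈ -2.4527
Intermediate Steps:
66/(-213) - 6*(12 + 8)/56 = 66*(-1/213) - 6*20*(1/56) = -22/71 - 120*1/56 = -22/71 - 15/7 = -1219/497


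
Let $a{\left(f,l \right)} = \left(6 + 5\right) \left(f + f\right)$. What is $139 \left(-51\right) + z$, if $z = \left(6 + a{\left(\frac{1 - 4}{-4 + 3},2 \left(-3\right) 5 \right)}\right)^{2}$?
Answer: $-1905$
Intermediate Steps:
$a{\left(f,l \right)} = 22 f$ ($a{\left(f,l \right)} = 11 \cdot 2 f = 22 f$)
$z = 5184$ ($z = \left(6 + 22 \frac{1 - 4}{-4 + 3}\right)^{2} = \left(6 + 22 \left(- \frac{3}{-1}\right)\right)^{2} = \left(6 + 22 \left(\left(-3\right) \left(-1\right)\right)\right)^{2} = \left(6 + 22 \cdot 3\right)^{2} = \left(6 + 66\right)^{2} = 72^{2} = 5184$)
$139 \left(-51\right) + z = 139 \left(-51\right) + 5184 = -7089 + 5184 = -1905$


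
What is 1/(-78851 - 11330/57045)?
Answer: -11409/899613325 ≈ -1.2682e-5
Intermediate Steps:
1/(-78851 - 11330/57045) = 1/(-78851 - 11330*1/57045) = 1/(-78851 - 2266/11409) = 1/(-899613325/11409) = -11409/899613325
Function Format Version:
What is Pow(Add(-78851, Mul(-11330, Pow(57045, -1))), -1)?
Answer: Rational(-11409, 899613325) ≈ -1.2682e-5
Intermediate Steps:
Pow(Add(-78851, Mul(-11330, Pow(57045, -1))), -1) = Pow(Add(-78851, Mul(-11330, Rational(1, 57045))), -1) = Pow(Add(-78851, Rational(-2266, 11409)), -1) = Pow(Rational(-899613325, 11409), -1) = Rational(-11409, 899613325)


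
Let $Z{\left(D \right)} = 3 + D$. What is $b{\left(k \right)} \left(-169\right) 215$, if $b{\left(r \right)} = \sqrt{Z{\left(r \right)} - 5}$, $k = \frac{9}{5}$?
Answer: $- 7267 i \sqrt{5} \approx - 16250.0 i$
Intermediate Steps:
$k = \frac{9}{5}$ ($k = 9 \cdot \frac{1}{5} = \frac{9}{5} \approx 1.8$)
$b{\left(r \right)} = \sqrt{-2 + r}$ ($b{\left(r \right)} = \sqrt{\left(3 + r\right) - 5} = \sqrt{-2 + r}$)
$b{\left(k \right)} \left(-169\right) 215 = \sqrt{-2 + \frac{9}{5}} \left(-169\right) 215 = \sqrt{- \frac{1}{5}} \left(-169\right) 215 = \frac{i \sqrt{5}}{5} \left(-169\right) 215 = - \frac{169 i \sqrt{5}}{5} \cdot 215 = - 7267 i \sqrt{5}$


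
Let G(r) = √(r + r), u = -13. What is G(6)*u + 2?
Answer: 2 - 26*√3 ≈ -43.033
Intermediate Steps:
G(r) = √2*√r (G(r) = √(2*r) = √2*√r)
G(6)*u + 2 = (√2*√6)*(-13) + 2 = (2*√3)*(-13) + 2 = -26*√3 + 2 = 2 - 26*√3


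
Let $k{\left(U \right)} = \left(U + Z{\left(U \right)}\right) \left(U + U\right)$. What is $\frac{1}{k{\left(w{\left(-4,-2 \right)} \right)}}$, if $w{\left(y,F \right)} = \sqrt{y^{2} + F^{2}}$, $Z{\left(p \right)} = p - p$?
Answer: $\frac{1}{40} \approx 0.025$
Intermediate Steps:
$Z{\left(p \right)} = 0$
$w{\left(y,F \right)} = \sqrt{F^{2} + y^{2}}$
$k{\left(U \right)} = 2 U^{2}$ ($k{\left(U \right)} = \left(U + 0\right) \left(U + U\right) = U 2 U = 2 U^{2}$)
$\frac{1}{k{\left(w{\left(-4,-2 \right)} \right)}} = \frac{1}{2 \left(\sqrt{\left(-2\right)^{2} + \left(-4\right)^{2}}\right)^{2}} = \frac{1}{2 \left(\sqrt{4 + 16}\right)^{2}} = \frac{1}{2 \left(\sqrt{20}\right)^{2}} = \frac{1}{2 \left(2 \sqrt{5}\right)^{2}} = \frac{1}{2 \cdot 20} = \frac{1}{40}$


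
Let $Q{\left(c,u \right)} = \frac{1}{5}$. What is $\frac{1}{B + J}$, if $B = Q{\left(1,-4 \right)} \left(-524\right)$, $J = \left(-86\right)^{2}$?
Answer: $\frac{5}{36456} \approx 0.00013715$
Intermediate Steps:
$Q{\left(c,u \right)} = \frac{1}{5}$
$J = 7396$
$B = - \frac{524}{5}$ ($B = \frac{1}{5} \left(-524\right) = - \frac{524}{5} \approx -104.8$)
$\frac{1}{B + J} = \frac{1}{- \frac{524}{5} + 7396} = \frac{1}{\frac{36456}{5}} = \frac{5}{36456}$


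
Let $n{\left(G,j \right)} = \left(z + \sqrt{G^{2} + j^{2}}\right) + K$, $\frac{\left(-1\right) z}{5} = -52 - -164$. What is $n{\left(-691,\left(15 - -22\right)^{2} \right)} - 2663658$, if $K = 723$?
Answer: $-2663495 + \sqrt{2351642} \approx -2.662 \cdot 10^{6}$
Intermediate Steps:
$z = -560$ ($z = - 5 \left(-52 - -164\right) = - 5 \left(-52 + 164\right) = \left(-5\right) 112 = -560$)
$n{\left(G,j \right)} = 163 + \sqrt{G^{2} + j^{2}}$ ($n{\left(G,j \right)} = \left(-560 + \sqrt{G^{2} + j^{2}}\right) + 723 = 163 + \sqrt{G^{2} + j^{2}}$)
$n{\left(-691,\left(15 - -22\right)^{2} \right)} - 2663658 = \left(163 + \sqrt{\left(-691\right)^{2} + \left(\left(15 - -22\right)^{2}\right)^{2}}\right) - 2663658 = \left(163 + \sqrt{477481 + \left(\left(15 + 22\right)^{2}\right)^{2}}\right) - 2663658 = \left(163 + \sqrt{477481 + \left(37^{2}\right)^{2}}\right) - 2663658 = \left(163 + \sqrt{477481 + 1369^{2}}\right) - 2663658 = \left(163 + \sqrt{477481 + 1874161}\right) - 2663658 = \left(163 + \sqrt{2351642}\right) - 2663658 = -2663495 + \sqrt{2351642}$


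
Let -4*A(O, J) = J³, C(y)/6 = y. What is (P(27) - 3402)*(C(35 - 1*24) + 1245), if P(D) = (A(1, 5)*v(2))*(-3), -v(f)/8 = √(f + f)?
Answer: -6426522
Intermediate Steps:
C(y) = 6*y
A(O, J) = -J³/4
v(f) = -8*√2*√f (v(f) = -8*√(f + f) = -8*√2*√f)
P(D) = -1500 (P(D) = ((-¼*5³)*(-8*√2*√2))*(-3) = (-¼*125*(-16))*(-3) = -125/4*(-16)*(-3) = 500*(-3) = -1500)
(P(27) - 3402)*(C(35 - 1*24) + 1245) = (-1500 - 3402)*(6*(35 - 1*24) + 1245) = -4902*(6*(35 - 24) + 1245) = -4902*(6*11 + 1245) = -4902*(66 + 1245) = -4902*1311 = -6426522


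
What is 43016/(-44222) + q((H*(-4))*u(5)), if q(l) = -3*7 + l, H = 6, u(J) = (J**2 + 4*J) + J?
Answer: -27019039/22111 ≈ -1222.0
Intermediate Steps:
u(J) = J**2 + 5*J
q(l) = -21 + l
43016/(-44222) + q((H*(-4))*u(5)) = 43016/(-44222) + (-21 + (6*(-4))*(5*(5 + 5))) = 43016*(-1/44222) + (-21 - 120*10) = -21508/22111 + (-21 - 24*50) = -21508/22111 + (-21 - 1200) = -21508/22111 - 1221 = -27019039/22111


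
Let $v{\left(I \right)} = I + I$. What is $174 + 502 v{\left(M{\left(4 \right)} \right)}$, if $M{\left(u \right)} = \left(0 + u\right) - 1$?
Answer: $3186$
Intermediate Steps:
$M{\left(u \right)} = -1 + u$ ($M{\left(u \right)} = u - 1 = -1 + u$)
$v{\left(I \right)} = 2 I$
$174 + 502 v{\left(M{\left(4 \right)} \right)} = 174 + 502 \cdot 2 \left(-1 + 4\right) = 174 + 502 \cdot 2 \cdot 3 = 174 + 502 \cdot 6 = 174 + 3012 = 3186$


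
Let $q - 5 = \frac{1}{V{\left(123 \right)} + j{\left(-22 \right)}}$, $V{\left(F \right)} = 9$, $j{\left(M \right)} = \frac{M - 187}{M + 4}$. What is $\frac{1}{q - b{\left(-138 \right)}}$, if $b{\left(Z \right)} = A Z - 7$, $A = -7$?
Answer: $- \frac{371}{353916} \approx -0.0010483$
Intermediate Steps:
$j{\left(M \right)} = \frac{-187 + M}{4 + M}$
$q = \frac{1873}{371}$ ($q = 5 + \frac{1}{9 + \frac{-187 - 22}{4 - 22}} = 5 + \frac{1}{9 + \frac{1}{-18} \left(-209\right)} = 5 + \frac{1}{9 - - \frac{209}{18}} = 5 + \frac{1}{9 + \frac{209}{18}} = 5 + \frac{1}{\frac{371}{18}} = 5 + \frac{18}{371} = \frac{1873}{371} \approx 5.0485$)
$b{\left(Z \right)} = -7 - 7 Z$ ($b{\left(Z \right)} = - 7 Z - 7 = -7 - 7 Z$)
$\frac{1}{q - b{\left(-138 \right)}} = \frac{1}{\frac{1873}{371} - \left(-7 - -966\right)} = \frac{1}{\frac{1873}{371} - \left(-7 + 966\right)} = \frac{1}{\frac{1873}{371} - 959} = \frac{1}{- \frac{353916}{371}} = - \frac{371}{353916}$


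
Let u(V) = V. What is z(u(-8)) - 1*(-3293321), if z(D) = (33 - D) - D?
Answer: 3293370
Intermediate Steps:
z(D) = 33 - 2*D
z(u(-8)) - 1*(-3293321) = (33 - 2*(-8)) - 1*(-3293321) = (33 + 16) + 3293321 = 49 + 3293321 = 3293370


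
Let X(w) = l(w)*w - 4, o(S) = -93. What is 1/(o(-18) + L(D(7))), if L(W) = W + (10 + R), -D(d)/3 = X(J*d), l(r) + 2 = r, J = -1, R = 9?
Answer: -1/251 ≈ -0.0039841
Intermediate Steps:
l(r) = -2 + r
X(w) = -4 + w*(-2 + w) (X(w) = (-2 + w)*w - 4 = w*(-2 + w) - 4 = -4 + w*(-2 + w))
D(d) = 12 + 3*d*(-2 - d) (D(d) = -3*(-4 + (-d)*(-2 - d)) = -3*(-4 - d*(-2 - d)) = 12 + 3*d*(-2 - d))
L(W) = 19 + W (L(W) = W + (10 + 9) = W + 19 = 19 + W)
1/(o(-18) + L(D(7))) = 1/(-93 + (19 + (12 - 3*7*(2 + 7)))) = 1/(-93 + (19 + (12 - 3*7*9))) = 1/(-93 + (19 + (12 - 189))) = 1/(-93 + (19 - 177)) = 1/(-93 - 158) = 1/(-251) = -1/251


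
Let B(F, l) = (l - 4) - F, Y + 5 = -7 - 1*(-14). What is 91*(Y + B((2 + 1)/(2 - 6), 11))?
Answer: 3549/4 ≈ 887.25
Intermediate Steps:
Y = 2 (Y = -5 + (-7 - 1*(-14)) = -5 + (-7 + 14) = -5 + 7 = 2)
B(F, l) = -4 + l - F (B(F, l) = (-4 + l) - F = -4 + l - F)
91*(Y + B((2 + 1)/(2 - 6), 11)) = 91*(2 + (-4 + 11 - (2 + 1)/(2 - 6))) = 91*(2 + (-4 + 11 - 3/(-4))) = 91*(2 + (-4 + 11 - 3*(-1)/4)) = 91*(2 + (-4 + 11 - 1*(-¾))) = 91*(2 + (-4 + 11 + ¾)) = 91*(2 + 31/4) = 91*(39/4) = 3549/4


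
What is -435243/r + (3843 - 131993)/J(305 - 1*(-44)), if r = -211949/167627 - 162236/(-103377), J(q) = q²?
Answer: -918651665049568141547/643655216320399 ≈ -1.4272e+6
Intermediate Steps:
r = 5284482199/17328776379 (r = -211949*1/167627 - 162236*(-1/103377) = -211949/167627 + 162236/103377 = 5284482199/17328776379 ≈ 0.30495)
-435243/r + (3843 - 131993)/J(305 - 1*(-44)) = -435243/5284482199/17328776379 + (3843 - 131993)/((305 - 1*(-44))²) = -435243*17328776379/5284482199 - 128150/(305 + 44)² = -7542228617525097/5284482199 - 128150/(349²) = -7542228617525097/5284482199 - 128150/121801 = -918651665049568141547/643655216320399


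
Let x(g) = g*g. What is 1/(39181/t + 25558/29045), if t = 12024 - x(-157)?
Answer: -73338625/163068479 ≈ -0.44974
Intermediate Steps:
x(g) = g²
t = -12625 (t = 12024 - 1*(-157)² = 12024 - 1*24649 = 12024 - 24649 = -12625)
1/(39181/t + 25558/29045) = 1/(39181/(-12625) + 25558/29045) = 1/(39181*(-1/12625) + 25558*(1/29045)) = 1/(-39181/12625 + 25558/29045) = 1/(-163068479/73338625) = -73338625/163068479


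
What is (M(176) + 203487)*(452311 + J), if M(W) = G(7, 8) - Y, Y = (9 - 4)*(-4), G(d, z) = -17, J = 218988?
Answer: 136602633510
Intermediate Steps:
Y = -20 (Y = 5*(-4) = -20)
M(W) = 3 (M(W) = -17 - 1*(-20) = -17 + 20 = 3)
(M(176) + 203487)*(452311 + J) = (3 + 203487)*(452311 + 218988) = 203490*671299 = 136602633510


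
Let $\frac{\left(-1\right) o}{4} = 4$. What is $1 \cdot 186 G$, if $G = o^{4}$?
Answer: $12189696$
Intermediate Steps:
$o = -16$ ($o = \left(-4\right) 4 = -16$)
$G = 65536$ ($G = \left(-16\right)^{4} = 65536$)
$1 \cdot 186 G = 1 \cdot 186 \cdot 65536 = 186 \cdot 65536 = 12189696$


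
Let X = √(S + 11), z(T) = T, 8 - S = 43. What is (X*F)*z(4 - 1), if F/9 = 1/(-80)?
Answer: -27*I*√6/40 ≈ -1.6534*I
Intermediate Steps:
S = -35 (S = 8 - 1*43 = 8 - 43 = -35)
X = 2*I*√6 (X = √(-35 + 11) = √(-24) = 2*I*√6 ≈ 4.899*I)
F = -9/80 (F = 9/(-80) = 9*(-1/80) = -9/80 ≈ -0.11250)
(X*F)*z(4 - 1) = ((2*I*√6)*(-9/80))*(4 - 1) = -9*I*√6/40*3 = -27*I*√6/40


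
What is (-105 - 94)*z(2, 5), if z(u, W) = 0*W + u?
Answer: -398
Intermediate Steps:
z(u, W) = u (z(u, W) = 0 + u = u)
(-105 - 94)*z(2, 5) = (-105 - 94)*2 = -199*2 = -398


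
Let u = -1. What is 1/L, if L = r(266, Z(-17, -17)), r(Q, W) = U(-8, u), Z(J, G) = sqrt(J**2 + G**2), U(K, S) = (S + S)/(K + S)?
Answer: 9/2 ≈ 4.5000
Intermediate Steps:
U(K, S) = 2*S/(K + S) (U(K, S) = (2*S)/(K + S) = 2*S/(K + S))
Z(J, G) = sqrt(G**2 + J**2)
r(Q, W) = 2/9 (r(Q, W) = 2*(-1)/(-8 - 1) = 2*(-1)/(-9) = 2*(-1)*(-1/9) = 2/9)
L = 2/9 ≈ 0.22222
1/L = 1/(2/9) = 9/2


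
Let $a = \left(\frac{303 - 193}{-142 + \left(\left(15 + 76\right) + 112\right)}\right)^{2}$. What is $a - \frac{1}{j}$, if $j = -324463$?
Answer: $\frac{3926006021}{1207326823} \approx 3.2518$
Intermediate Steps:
$a = \frac{12100}{3721}$ ($a = \left(\frac{110}{-142 + \left(91 + 112\right)}\right)^{2} = \left(\frac{110}{-142 + 203}\right)^{2} = \left(\frac{110}{61}\right)^{2} = \frac{12100}{3721} \approx 3.2518$)
$a - \frac{1}{j} = \frac{12100}{3721} - \frac{1}{-324463} = \frac{12100}{3721} - - \frac{1}{324463} = \frac{12100}{3721} + \frac{1}{324463} = \frac{3926006021}{1207326823}$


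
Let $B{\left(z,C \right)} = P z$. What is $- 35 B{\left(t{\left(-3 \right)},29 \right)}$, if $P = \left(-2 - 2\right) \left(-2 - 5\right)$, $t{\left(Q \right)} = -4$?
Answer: $3920$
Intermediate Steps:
$P = 28$ ($P = \left(-4\right) \left(-7\right) = 28$)
$B{\left(z,C \right)} = 28 z$
$- 35 B{\left(t{\left(-3 \right)},29 \right)} = - 35 \cdot 28 \left(-4\right) = \left(-35\right) \left(-112\right) = 3920$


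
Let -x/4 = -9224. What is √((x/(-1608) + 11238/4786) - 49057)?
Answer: I*√11354311473873114/480993 ≈ 221.53*I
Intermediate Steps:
x = 36896 (x = -4*(-9224) = 36896)
√((x/(-1608) + 11238/4786) - 49057) = √((36896/(-1608) + 11238/4786) - 49057) = √((36896*(-1/1608) + 11238*(1/4786)) - 49057) = √((-4612/201 + 5619/2393) - 49057) = √(-9907097/480993 - 49057) = √(-23605980698/480993) = I*√11354311473873114/480993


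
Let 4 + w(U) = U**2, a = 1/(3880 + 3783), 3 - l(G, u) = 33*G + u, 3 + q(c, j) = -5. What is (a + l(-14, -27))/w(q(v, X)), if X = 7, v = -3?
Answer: 3770197/459780 ≈ 8.2000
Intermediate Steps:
q(c, j) = -8 (q(c, j) = -3 - 5 = -8)
l(G, u) = 3 - u - 33*G (l(G, u) = 3 - (33*G + u) = 3 - (u + 33*G) = 3 + (-u - 33*G) = 3 - u - 33*G)
a = 1/7663 ≈ 0.00013050
w(U) = -4 + U**2
(a + l(-14, -27))/w(q(v, X)) = (1/7663 + (3 - 1*(-27) - 33*(-14)))/(-4 + (-8)**2) = (1/7663 + (3 + 27 + 462))/(-4 + 64) = (1/7663 + 492)/60 = (3770197/7663)*(1/60) = 3770197/459780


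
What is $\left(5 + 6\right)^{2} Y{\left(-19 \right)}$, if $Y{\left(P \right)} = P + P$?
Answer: $-4598$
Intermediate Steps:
$Y{\left(P \right)} = 2 P$
$\left(5 + 6\right)^{2} Y{\left(-19 \right)} = \left(5 + 6\right)^{2} \cdot 2 \left(-19\right) = 11^{2} \left(-38\right) = 121 \left(-38\right) = -4598$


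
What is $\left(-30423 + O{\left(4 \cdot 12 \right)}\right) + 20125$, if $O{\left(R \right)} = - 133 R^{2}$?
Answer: $-316730$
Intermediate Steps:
$\left(-30423 + O{\left(4 \cdot 12 \right)}\right) + 20125 = \left(-30423 - 133 \left(4 \cdot 12\right)^{2}\right) + 20125 = \left(-30423 - 133 \cdot 48^{2}\right) + 20125 = \left(-30423 - 306432\right) + 20125 = -336855 + 20125 = -316730$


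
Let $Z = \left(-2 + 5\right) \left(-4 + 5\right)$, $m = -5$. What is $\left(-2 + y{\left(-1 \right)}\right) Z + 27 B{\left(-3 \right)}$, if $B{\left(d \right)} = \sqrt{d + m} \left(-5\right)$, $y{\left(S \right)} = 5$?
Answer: $9 - 270 i \sqrt{2} \approx 9.0 - 381.84 i$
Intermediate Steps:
$Z = 3$ ($Z = 3 \cdot 1 = 3$)
$B{\left(d \right)} = - 5 \sqrt{-5 + d}$ ($B{\left(d \right)} = \sqrt{d - 5} \left(-5\right) = \sqrt{-5 + d} \left(-5\right) = - 5 \sqrt{-5 + d}$)
$\left(-2 + y{\left(-1 \right)}\right) Z + 27 B{\left(-3 \right)} = \left(-2 + 5\right) 3 + 27 \left(- 5 \sqrt{-5 - 3}\right) = 3 \cdot 3 + 27 \left(- 5 \sqrt{-8}\right) = 9 + 27 \left(- 5 \cdot 2 i \sqrt{2}\right) = 9 + 27 \left(- 10 i \sqrt{2}\right) = 9 - 270 i \sqrt{2}$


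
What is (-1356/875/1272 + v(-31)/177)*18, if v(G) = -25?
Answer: -7016253/2736125 ≈ -2.5643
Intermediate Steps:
(-1356/875/1272 + v(-31)/177)*18 = (-1356/875/1272 - 25/177)*18 = (-1356*1/875*(1/1272) - 25*1/177)*18 = (-1356/875*1/1272 - 25/177)*18 = (-113/92750 - 25/177)*18 = -2338751/16416750*18 = -7016253/2736125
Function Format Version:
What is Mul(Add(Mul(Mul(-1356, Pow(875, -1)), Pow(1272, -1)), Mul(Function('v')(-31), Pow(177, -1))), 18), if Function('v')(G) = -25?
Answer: Rational(-7016253, 2736125) ≈ -2.5643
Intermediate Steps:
Mul(Add(Mul(Mul(-1356, Pow(875, -1)), Pow(1272, -1)), Mul(Function('v')(-31), Pow(177, -1))), 18) = Mul(Add(Mul(Mul(-1356, Pow(875, -1)), Pow(1272, -1)), Mul(-25, Pow(177, -1))), 18) = Mul(Add(Mul(Mul(-1356, Rational(1, 875)), Rational(1, 1272)), Mul(-25, Rational(1, 177))), 18) = Mul(Add(Mul(Rational(-1356, 875), Rational(1, 1272)), Rational(-25, 177)), 18) = Mul(Add(Rational(-113, 92750), Rational(-25, 177)), 18) = Mul(Rational(-2338751, 16416750), 18) = Rational(-7016253, 2736125)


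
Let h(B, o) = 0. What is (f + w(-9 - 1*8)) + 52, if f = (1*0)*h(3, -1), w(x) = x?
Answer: 35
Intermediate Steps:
f = 0 (f = (1*0)*0 = 0*0 = 0)
(f + w(-9 - 1*8)) + 52 = (0 + (-9 - 1*8)) + 52 = (0 + (-9 - 8)) + 52 = (0 - 17) + 52 = -17 + 52 = 35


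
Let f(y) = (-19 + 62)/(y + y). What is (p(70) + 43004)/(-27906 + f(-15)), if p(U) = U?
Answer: -1292220/837223 ≈ -1.5435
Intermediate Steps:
f(y) = 43/(2*y) (f(y) = 43/((2*y)) = 43*(1/(2*y)) = 43/(2*y))
(p(70) + 43004)/(-27906 + f(-15)) = (70 + 43004)/(-27906 + (43/2)/(-15)) = 43074/(-27906 + (43/2)*(-1/15)) = 43074/(-27906 - 43/30) = 43074/(-837223/30) = 43074*(-30/837223) = -1292220/837223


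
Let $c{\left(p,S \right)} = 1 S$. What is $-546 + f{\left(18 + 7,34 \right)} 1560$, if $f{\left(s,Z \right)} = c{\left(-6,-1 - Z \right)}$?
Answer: $-55146$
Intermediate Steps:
$c{\left(p,S \right)} = S$
$f{\left(s,Z \right)} = -1 - Z$
$-546 + f{\left(18 + 7,34 \right)} 1560 = -546 + \left(-1 - 34\right) 1560 = -546 - 54600 = -55146$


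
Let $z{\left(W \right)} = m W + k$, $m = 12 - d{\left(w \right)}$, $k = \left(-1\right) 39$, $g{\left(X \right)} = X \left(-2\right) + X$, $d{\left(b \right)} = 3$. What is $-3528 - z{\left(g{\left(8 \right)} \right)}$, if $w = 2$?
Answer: $-3417$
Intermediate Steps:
$g{\left(X \right)} = - X$ ($g{\left(X \right)} = - 2 X + X = - X$)
$k = -39$
$m = 9$ ($m = 12 - 3 = 9$)
$z{\left(W \right)} = -39 + 9 W$ ($z{\left(W \right)} = 9 W - 39 = -39 + 9 W$)
$-3528 - z{\left(g{\left(8 \right)} \right)} = -3528 - \left(-39 + 9 \left(\left(-1\right) 8\right)\right) = -3528 - \left(-39 + 9 \left(-8\right)\right) = -3528 - \left(-39 - 72\right) = -3528 - -111 = -3528 + 111 = -3417$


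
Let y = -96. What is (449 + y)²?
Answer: 124609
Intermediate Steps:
(449 + y)² = (449 - 96)² = 353² = 124609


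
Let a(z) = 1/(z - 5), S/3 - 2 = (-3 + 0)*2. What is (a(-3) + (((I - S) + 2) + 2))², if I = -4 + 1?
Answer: 10609/64 ≈ 165.77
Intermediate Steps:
I = -3
S = -12 (S = 6 + 3*((-3 + 0)*2) = 6 + 3*(-3*2) = 6 + 3*(-6) = 6 - 18 = -12)
a(z) = 1/(-5 + z)
(a(-3) + (((I - S) + 2) + 2))² = (1/(-5 - 3) + (((-3 - 1*(-12)) + 2) + 2))² = (1/(-8) + (((-3 + 12) + 2) + 2))² = (-⅛ + ((9 + 2) + 2))² = (-⅛ + (11 + 2))² = (-⅛ + 13)² = (103/8)² = 10609/64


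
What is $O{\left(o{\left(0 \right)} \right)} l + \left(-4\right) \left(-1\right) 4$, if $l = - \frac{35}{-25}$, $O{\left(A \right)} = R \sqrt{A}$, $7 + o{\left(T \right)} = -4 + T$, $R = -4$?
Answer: $16 - \frac{28 i \sqrt{11}}{5} \approx 16.0 - 18.573 i$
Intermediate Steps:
$o{\left(T \right)} = -11 + T$ ($o{\left(T \right)} = -7 + \left(-4 + T\right) = -11 + T$)
$O{\left(A \right)} = - 4 \sqrt{A}$
$l = \frac{7}{5}$ ($l = \left(-35\right) \left(- \frac{1}{25}\right) = \frac{7}{5} \approx 1.4$)
$O{\left(o{\left(0 \right)} \right)} l + \left(-4\right) \left(-1\right) 4 = - 4 \sqrt{-11 + 0} \cdot \frac{7}{5} + \left(-4\right) \left(-1\right) 4 = - 4 \sqrt{-11} \cdot \frac{7}{5} + 4 \cdot 4 = - 4 i \sqrt{11} \cdot \frac{7}{5} + 16 = - \frac{28 i \sqrt{11}}{5} + 16 = 16 - \frac{28 i \sqrt{11}}{5}$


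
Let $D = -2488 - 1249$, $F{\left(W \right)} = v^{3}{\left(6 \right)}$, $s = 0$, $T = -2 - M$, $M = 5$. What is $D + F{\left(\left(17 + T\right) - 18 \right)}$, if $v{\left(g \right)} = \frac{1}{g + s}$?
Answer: $- \frac{807191}{216} \approx -3737.0$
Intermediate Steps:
$T = -7$ ($T = -2 - 5 = -7$)
$v{\left(g \right)} = \frac{1}{g}$ ($v{\left(g \right)} = \frac{1}{g + 0} = \frac{1}{g}$)
$F{\left(W \right)} = \frac{1}{216}$ ($F{\left(W \right)} = \left(\frac{1}{6}\right)^{3} = \frac{1}{216}$)
$D = -3737$ ($D = -2488 - 1249 = -3737$)
$D + F{\left(\left(17 + T\right) - 18 \right)} = -3737 + \frac{1}{216} = - \frac{807191}{216}$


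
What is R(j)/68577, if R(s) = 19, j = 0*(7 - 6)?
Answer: 19/68577 ≈ 0.00027706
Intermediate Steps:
j = 0 (j = 0*1 = 0)
R(j)/68577 = 19/68577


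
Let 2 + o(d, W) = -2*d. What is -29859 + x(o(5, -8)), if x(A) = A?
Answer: -29871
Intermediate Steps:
o(d, W) = -2 - 2*d
-29859 + x(o(5, -8)) = -29859 + (-2 - 2*5) = -29859 + (-2 - 10) = -29859 - 12 = -29871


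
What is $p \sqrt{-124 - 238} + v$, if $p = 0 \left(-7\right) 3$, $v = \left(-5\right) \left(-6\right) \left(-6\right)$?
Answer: $-180$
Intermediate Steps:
$v = -180$ ($v = 30 \left(-6\right) = -180$)
$p = 0$ ($p = 0 \cdot 3 = 0$)
$p \sqrt{-124 - 238} + v = 0 \sqrt{-124 - 238} - 180 = 0 \sqrt{-362} - 180 = 0 i \sqrt{362} - 180 = 0 - 180 = -180$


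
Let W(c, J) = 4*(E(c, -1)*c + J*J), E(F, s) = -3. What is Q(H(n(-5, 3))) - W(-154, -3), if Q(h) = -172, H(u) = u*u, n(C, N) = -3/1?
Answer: -2056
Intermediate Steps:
n(C, N) = -3 (n(C, N) = -3*1 = -3)
H(u) = u**2
W(c, J) = -12*c + 4*J**2 (W(c, J) = 4*(-3*c + J*J) = 4*(-3*c + J**2) = 4*(J**2 - 3*c) = -12*c + 4*J**2)
Q(H(n(-5, 3))) - W(-154, -3) = -172 - (-12*(-154) + 4*(-3)**2) = -172 - (1848 + 4*9) = -172 - (1848 + 36) = -172 - 1*1884 = -172 - 1884 = -2056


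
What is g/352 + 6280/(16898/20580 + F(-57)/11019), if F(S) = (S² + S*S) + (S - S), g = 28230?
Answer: 6075267983865/1340650256 ≈ 4531.6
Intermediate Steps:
F(S) = 2*S² (F(S) = (S² + S²) + 0 = 2*S² + 0 = 2*S²)
g/352 + 6280/(16898/20580 + F(-57)/11019) = 28230/352 + 6280/(16898/20580 + (2*(-57)²)/11019) = 28230*(1/352) + 6280/(16898*(1/20580) + (2*3249)*(1/11019)) = 14115/176 + 6280/(1207/1470 + 6498*(1/11019)) = 14115/176 + 6280/(1207/1470 + 2166/3673) = 14115/176 + 6280/(7617331/5399310) = 14115/176 + 6280*(5399310/7617331) = 14115/176 + 33907666800/7617331 = 6075267983865/1340650256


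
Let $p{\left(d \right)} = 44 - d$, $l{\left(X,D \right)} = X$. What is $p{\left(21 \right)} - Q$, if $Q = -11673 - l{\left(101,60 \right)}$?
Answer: $11797$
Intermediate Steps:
$Q = -11774$ ($Q = -11673 - 101 = -11774$)
$p{\left(21 \right)} - Q = \left(44 - 21\right) - -11774 = \left(44 - 21\right) + 11774 = 23 + 11774 = 11797$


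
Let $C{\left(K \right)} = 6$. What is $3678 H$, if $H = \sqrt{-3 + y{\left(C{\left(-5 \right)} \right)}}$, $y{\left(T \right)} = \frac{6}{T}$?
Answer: $3678 i \sqrt{2} \approx 5201.5 i$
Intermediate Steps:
$H = i \sqrt{2}$ ($H = \sqrt{-3 + \frac{6}{6}} = \sqrt{-3 + 6 \cdot \frac{1}{6}} = \sqrt{-3 + 1} = \sqrt{-2} = i \sqrt{2} \approx 1.4142 i$)
$3678 H = 3678 i \sqrt{2}$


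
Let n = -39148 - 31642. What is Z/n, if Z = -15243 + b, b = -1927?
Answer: 1717/7079 ≈ 0.24255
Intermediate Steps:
n = -70790
Z = -17170 (Z = -15243 - 1927 = -17170)
Z/n = -17170/(-70790) = -17170*(-1/70790) = 1717/7079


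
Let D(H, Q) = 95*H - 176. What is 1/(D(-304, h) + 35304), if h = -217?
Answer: 1/6248 ≈ 0.00016005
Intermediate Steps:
D(H, Q) = -176 + 95*H
1/(D(-304, h) + 35304) = 1/((-176 + 95*(-304)) + 35304) = 1/((-176 - 28880) + 35304) = 1/(-29056 + 35304) = 1/6248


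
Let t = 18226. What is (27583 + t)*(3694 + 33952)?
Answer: 1724525614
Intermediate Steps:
(27583 + t)*(3694 + 33952) = (27583 + 18226)*(3694 + 33952) = 45809*37646 = 1724525614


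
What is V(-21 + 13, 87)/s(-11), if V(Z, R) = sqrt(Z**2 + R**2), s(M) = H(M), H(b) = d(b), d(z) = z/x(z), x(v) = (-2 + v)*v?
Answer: -13*sqrt(7633) ≈ -1135.8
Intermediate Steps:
x(v) = v*(-2 + v)
d(z) = 1/(-2 + z) (d(z) = z/((z*(-2 + z))) = z*(1/(z*(-2 + z))) = 1/(-2 + z))
H(b) = 1/(-2 + b)
s(M) = 1/(-2 + M)
V(Z, R) = sqrt(R**2 + Z**2)
V(-21 + 13, 87)/s(-11) = sqrt(87**2 + (-21 + 13)**2)/(1/(-2 - 11)) = sqrt(7569 + (-8)**2)/(1/(-13)) = sqrt(7569 + 64)/(-1/13) = sqrt(7633)*(-13) = -13*sqrt(7633)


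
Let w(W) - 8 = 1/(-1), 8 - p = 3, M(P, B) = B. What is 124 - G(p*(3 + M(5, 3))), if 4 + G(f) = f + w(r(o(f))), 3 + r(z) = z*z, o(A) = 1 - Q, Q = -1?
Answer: 91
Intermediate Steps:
o(A) = 2 (o(A) = 1 - 1*(-1) = 1 + 1 = 2)
p = 5 (p = 8 - 1*3 = 8 - 3 = 5)
r(z) = -3 + z² (r(z) = -3 + z*z = -3 + z²)
w(W) = 7 (w(W) = 8 + 1/(-1) = 8 - 1 = 7)
G(f) = 3 + f (G(f) = -4 + (f + 7) = -4 + (7 + f) = 3 + f)
124 - G(p*(3 + M(5, 3))) = 124 - (3 + 5*(3 + 3)) = 124 - (3 + 5*6) = 124 - (3 + 30) = 124 - 1*33 = 124 - 33 = 91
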